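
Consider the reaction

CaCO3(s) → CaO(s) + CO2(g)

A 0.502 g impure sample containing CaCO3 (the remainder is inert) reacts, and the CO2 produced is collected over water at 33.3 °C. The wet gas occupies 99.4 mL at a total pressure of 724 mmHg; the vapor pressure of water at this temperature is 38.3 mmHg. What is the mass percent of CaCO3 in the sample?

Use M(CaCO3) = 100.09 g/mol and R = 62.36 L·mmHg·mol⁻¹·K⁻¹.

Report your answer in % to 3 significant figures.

71.1 %

P(CO2) = 724 − 38.3 = 685.7 mmHg
n(CO2) = PV/RT = (685.7 × 0.09940) / (62.36 × 306.45) = 0.003567 mol
n(CaCO3) = (1/1) × 0.003567 = 0.003567 mol
m(CaCO3) = 0.003567 × 100.09 = 0.3570 g
%CaCO3 = 0.3570 / 0.502 × 100 = 71.12%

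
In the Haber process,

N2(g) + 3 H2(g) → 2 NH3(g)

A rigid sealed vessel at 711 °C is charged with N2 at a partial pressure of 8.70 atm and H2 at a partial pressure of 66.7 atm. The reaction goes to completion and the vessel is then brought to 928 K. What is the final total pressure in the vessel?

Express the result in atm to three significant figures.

Because the vessel is rigid and T is held at 711 °C, work the stoichiometry in partial pressures (P_i = n_iRT/V).
P(H2) required for 8.70 atm of N2 = (3/1) × 8.70 = 26.10 atm; available 66.7 atm, so N2 is limiting.
P(H2) remaining = 66.7 − (3/1) × 8.70 = 40.60 atm
P(gaseous products) = (2)/1 × 8.70 = 17.40 atm
P_total at 711 °C = 40.60 + 17.40 = 58.00 atm
Scaling to 928 K: P = 58.00 × 928/984.15 = 54.69 atm

54.7 atm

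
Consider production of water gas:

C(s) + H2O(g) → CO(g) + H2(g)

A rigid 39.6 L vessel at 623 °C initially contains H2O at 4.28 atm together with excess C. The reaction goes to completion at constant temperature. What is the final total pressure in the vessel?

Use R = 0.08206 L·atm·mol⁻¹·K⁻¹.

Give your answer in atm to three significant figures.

8.56 atm

At constant T and V, P ∝ n(gas): 1 mol gas → 2 mol gas.
P_final = (2/1) × 4.28 = 8.560 atm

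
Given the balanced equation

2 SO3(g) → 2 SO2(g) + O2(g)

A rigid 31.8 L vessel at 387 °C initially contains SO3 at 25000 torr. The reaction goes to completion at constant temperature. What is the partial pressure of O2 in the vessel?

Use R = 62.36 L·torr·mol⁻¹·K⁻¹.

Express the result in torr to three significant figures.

n(SO3)₀ = PV/RT = (25000 × 31.8) / (62.36 × 660.15) = 19.31 mol
n(O2) = (1/2) × 19.31 = 9.655 mol
P(O2) = nRT/V = 9.655 × 62.36 × 660.15 / 31.8 = 12500 torr

12500 torr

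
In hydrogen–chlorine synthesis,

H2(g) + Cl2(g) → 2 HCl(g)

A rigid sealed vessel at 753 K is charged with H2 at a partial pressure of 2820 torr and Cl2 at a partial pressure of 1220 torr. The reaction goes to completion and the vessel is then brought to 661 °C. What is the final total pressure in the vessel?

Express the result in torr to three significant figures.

5010 torr

Because the vessel is rigid and T is held at 753 K, work the stoichiometry in partial pressures (P_i = n_iRT/V).
P(Cl2) required for 2820 torr of H2 = (1/1) × 2820 = 2820 torr; available 1220 torr, so Cl2 is limiting.
P(H2) remaining = 2820 − (1/1) × 1220 = 1600 torr
P(gaseous products) = (2)/1 × 1220 = 2440 torr
P_total at 753 K = 1600 + 2440 = 4040 torr
Scaling to 661 °C: P = 4040 × 934.15/753 = 5012 torr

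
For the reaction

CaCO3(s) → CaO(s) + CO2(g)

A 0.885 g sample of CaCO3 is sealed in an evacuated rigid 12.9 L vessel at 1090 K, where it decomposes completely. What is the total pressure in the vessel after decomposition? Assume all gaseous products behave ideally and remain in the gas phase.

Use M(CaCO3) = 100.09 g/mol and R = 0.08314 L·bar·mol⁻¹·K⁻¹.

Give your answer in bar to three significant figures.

n(CaCO3) = 0.885 / 100.09 = 0.008842 mol
n(gas produced) = (1/1) × 0.008842 = 0.008842 mol
P = nRT/V = 0.008842 × 0.08314 × 1090 / 12.9 = 0.06212 bar

0.0621 bar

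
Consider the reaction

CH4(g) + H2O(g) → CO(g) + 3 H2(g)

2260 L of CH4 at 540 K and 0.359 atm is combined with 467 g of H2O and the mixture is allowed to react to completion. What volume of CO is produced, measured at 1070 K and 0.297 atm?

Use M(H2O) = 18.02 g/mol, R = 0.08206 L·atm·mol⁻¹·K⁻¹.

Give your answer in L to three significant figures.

n(CH4) = PV/RT = (0.359 × 2260) / (0.08206 × 540) = 18.31 mol
n(H2O) = 467 / 18.02 = 25.92 mol
For 18.31 mol CH4, stoichiometry requires (1/1) × 18.31 = 18.31 mol H2O; 25.92 mol is available, so CH4 is limiting.
n(CO) = (1/1) × 18.31 = 18.31 mol
V(CO) = nRT/P = 18.31 × 0.08206 × 1070 / 0.297 = 5413 L

5410 L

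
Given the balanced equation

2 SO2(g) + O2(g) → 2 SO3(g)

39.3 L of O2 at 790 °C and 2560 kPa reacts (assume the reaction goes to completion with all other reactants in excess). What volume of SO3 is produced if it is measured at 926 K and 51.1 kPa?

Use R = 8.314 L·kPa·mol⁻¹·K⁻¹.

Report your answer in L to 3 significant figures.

3430 L

n(O2) = PV/RT = (2560 × 39.3) / (8.314 × 1063.15) = 11.38 mol
n(SO3) = (2/1) × 11.38 = 22.76 mol
V = nRT/P = 22.76 × 8.314 × 926 / 51.1 = 3429 L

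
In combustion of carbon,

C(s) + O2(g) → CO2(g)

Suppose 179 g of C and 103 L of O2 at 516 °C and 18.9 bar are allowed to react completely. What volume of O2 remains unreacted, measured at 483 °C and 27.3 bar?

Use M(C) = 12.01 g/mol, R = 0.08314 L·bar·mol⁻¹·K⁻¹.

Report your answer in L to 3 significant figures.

n(C) = 179 / 12.01 = 14.90 mol
n(O2) = PV/RT = (18.9 × 103) / (0.08314 × 789.15) = 29.67 mol
For 14.90 mol C, stoichiometry requires (1/1) × 14.90 = 14.90 mol O2; 29.67 mol is available, so C is limiting.
n(O2) consumed = (1/1) × 14.90 = 14.90 mol; remaining = 29.67 − 14.90 = 14.77 mol
V(O2) = nRT/P = 14.77 × 0.08314 × 756.15 / 27.3 = 34.01 L

34.0 L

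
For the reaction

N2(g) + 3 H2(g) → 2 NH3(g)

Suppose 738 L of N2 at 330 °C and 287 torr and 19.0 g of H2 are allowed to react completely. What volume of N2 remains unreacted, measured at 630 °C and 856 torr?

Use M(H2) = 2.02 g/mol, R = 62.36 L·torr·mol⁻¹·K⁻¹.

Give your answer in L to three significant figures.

164 L

n(N2) = PV/RT = (287 × 738) / (62.36 × 603.15) = 5.631 mol
n(H2) = 19.0 / 2.02 = 9.406 mol
For 5.631 mol N2, stoichiometry requires (3/1) × 5.631 = 16.89 mol H2; 9.406 mol is available, so H2 is limiting.
n(N2) consumed = (1/3) × 9.406 = 3.135 mol; remaining = 5.631 − 3.135 = 2.496 mol
V(N2) = nRT/P = 2.496 × 62.36 × 903.15 / 856 = 164.2 L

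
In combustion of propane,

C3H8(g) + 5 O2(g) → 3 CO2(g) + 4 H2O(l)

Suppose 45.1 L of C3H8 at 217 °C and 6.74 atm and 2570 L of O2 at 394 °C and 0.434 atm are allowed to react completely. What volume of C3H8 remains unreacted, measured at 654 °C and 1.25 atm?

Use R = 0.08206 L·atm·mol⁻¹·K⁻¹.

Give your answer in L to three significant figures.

n(C3H8) = PV/RT = (6.74 × 45.1) / (0.08206 × 490.15) = 7.557 mol
n(O2) = PV/RT = (0.434 × 2570) / (0.08206 × 667.15) = 20.37 mol
For 7.557 mol C3H8, stoichiometry requires (5/1) × 7.557 = 37.79 mol O2; 20.37 mol is available, so O2 is limiting.
n(C3H8) consumed = (1/5) × 20.37 = 4.074 mol; remaining = 7.557 − 4.074 = 3.483 mol
V(C3H8) = nRT/P = 3.483 × 0.08206 × 927.15 / 1.25 = 212.0 L

212 L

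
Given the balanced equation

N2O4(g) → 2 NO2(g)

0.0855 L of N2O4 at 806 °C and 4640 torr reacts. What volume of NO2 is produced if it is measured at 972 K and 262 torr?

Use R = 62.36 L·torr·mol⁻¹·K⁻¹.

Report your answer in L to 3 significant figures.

2.73 L

n(N2O4) = PV/RT = (4640 × 0.0855) / (62.36 × 1079.15) = 0.005895 mol
n(NO2) = (2/1) × 0.005895 = 0.01179 mol
V = nRT/P = 0.01179 × 62.36 × 972 / 262 = 2.728 L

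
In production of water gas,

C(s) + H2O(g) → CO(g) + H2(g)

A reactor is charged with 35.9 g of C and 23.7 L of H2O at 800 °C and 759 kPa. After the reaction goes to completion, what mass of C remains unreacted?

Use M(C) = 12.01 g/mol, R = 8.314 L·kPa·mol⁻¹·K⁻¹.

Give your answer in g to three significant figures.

11.7 g

n(C) = 35.9 / 12.01 = 2.989 mol
n(H2O) = PV/RT = (759 × 23.7) / (8.314 × 1073.15) = 2.016 mol
For 2.989 mol C, stoichiometry requires (1/1) × 2.989 = 2.989 mol H2O; 2.016 mol is available, so H2O is limiting.
n(C) consumed = (1/1) × 2.016 = 2.016 mol; remaining = 2.989 − 2.016 = 0.9730 mol
m(C) = 0.9730 × 12.01 = 11.69 g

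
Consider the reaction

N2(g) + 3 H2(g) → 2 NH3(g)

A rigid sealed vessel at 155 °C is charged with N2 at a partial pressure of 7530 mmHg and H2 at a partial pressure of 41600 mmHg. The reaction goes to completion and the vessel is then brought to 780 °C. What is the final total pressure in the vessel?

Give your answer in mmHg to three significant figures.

Because the vessel is rigid and T is held at 155 °C, work the stoichiometry in partial pressures (P_i = n_iRT/V).
P(H2) required for 7530 mmHg of N2 = (3/1) × 7530 = 22590 mmHg; available 41600 mmHg, so N2 is limiting.
P(H2) remaining = 41600 − (3/1) × 7530 = 19010 mmHg
P(gaseous products) = (2)/1 × 7530 = 15060 mmHg
P_total at 155 °C = 19010 + 15060 = 34070 mmHg
Scaling to 780 °C: P = 34070 × 1053.15/428.15 = 83800 mmHg

83800 mmHg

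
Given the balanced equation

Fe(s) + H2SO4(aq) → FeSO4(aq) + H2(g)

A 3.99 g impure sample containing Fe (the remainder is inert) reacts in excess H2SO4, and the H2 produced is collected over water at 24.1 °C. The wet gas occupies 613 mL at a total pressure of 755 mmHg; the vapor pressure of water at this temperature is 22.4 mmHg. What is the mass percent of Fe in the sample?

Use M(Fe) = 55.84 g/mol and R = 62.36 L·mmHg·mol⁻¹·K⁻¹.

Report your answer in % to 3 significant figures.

33.9 %

P(H2) = 755 − 22.4 = 732.6 mmHg
n(H2) = PV/RT = (732.6 × 0.6130) / (62.36 × 297.25) = 0.02423 mol
n(Fe) = (1/1) × 0.02423 = 0.02423 mol
m(Fe) = 0.02423 × 55.84 = 1.353 g
%Fe = 1.353 / 3.99 × 100 = 33.91%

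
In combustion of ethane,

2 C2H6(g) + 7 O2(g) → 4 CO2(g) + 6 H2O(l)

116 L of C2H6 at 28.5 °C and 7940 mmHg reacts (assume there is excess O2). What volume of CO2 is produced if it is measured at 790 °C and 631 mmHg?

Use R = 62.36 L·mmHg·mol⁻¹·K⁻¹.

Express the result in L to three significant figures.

n(C2H6) = PV/RT = (7940 × 116) / (62.36 × 301.65) = 48.96 mol
n(CO2) = (4/2) × 48.96 = 97.92 mol
V = nRT/P = 97.92 × 62.36 × 1063.15 / 631 = 10290 L

10300 L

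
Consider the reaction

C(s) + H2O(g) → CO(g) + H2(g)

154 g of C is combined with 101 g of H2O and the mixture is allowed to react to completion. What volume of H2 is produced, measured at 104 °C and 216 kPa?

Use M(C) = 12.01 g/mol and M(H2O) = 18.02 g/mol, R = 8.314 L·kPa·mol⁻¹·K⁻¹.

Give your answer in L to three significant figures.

81.4 L

n(C) = 154 / 12.01 = 12.82 mol
n(H2O) = 101 / 18.02 = 5.605 mol
For 12.82 mol C, stoichiometry requires (1/1) × 12.82 = 12.82 mol H2O; 5.605 mol is available, so H2O is limiting.
n(H2) = (1/1) × 5.605 = 5.605 mol
V(H2) = nRT/P = 5.605 × 8.314 × 377.15 / 216 = 81.37 L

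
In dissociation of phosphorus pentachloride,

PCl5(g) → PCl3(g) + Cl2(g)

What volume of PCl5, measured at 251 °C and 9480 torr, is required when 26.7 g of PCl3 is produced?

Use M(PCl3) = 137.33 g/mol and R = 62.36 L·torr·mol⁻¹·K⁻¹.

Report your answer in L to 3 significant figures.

n(PCl3) = 26.70 / 137.33 = 0.1944 mol
n(PCl5) = (1/1) × 0.1944 = 0.1944 mol
V = nRT/P = 0.1944 × 62.36 × 524.15 / 9480 = 0.6703 L

0.670 L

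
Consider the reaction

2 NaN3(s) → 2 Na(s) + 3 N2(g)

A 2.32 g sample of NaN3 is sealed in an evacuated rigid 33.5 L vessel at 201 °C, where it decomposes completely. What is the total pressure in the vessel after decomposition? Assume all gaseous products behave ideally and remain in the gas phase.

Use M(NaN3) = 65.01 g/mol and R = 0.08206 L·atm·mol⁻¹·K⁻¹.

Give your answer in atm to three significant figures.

n(NaN3) = 2.32 / 65.01 = 0.03569 mol
n(gas produced) = (3/2) × 0.03569 = 0.05353 mol
P = nRT/V = 0.05353 × 0.08206 × 474.15 / 33.5 = 0.06217 atm

0.0622 atm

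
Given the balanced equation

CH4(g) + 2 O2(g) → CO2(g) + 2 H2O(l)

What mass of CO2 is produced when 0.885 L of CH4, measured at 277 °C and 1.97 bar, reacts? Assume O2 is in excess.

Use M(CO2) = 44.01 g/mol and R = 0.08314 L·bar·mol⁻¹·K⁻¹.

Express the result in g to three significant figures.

1.68 g

n(CH4) = PV/RT = (1.97 × 0.885) / (0.08314 × 550.15) = 0.03812 mol
n(CO2) = (1/1) × 0.03812 = 0.03812 mol
m(CO2) = 0.03812 × 44.01 = 1.678 g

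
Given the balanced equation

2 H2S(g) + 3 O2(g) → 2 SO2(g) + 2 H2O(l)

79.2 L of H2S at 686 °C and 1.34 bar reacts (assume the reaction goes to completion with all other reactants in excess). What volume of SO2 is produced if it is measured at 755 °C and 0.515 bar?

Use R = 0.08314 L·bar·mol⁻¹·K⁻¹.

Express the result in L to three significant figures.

221 L

n(H2S) = PV/RT = (1.34 × 79.2) / (0.08314 × 959.15) = 1.331 mol
n(SO2) = (2/2) × 1.331 = 1.331 mol
V = nRT/P = 1.331 × 0.08314 × 1028.15 / 0.515 = 220.9 L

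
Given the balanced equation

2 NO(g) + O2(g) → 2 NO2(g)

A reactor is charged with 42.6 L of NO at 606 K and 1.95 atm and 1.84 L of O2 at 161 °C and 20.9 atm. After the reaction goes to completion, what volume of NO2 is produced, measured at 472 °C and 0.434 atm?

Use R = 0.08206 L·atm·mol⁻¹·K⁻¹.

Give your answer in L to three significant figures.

n(NO) = PV/RT = (1.95 × 42.6) / (0.08206 × 606) = 1.670 mol
n(O2) = PV/RT = (20.9 × 1.84) / (0.08206 × 434.15) = 1.079 mol
For 1.670 mol NO, stoichiometry requires (1/2) × 1.670 = 0.8350 mol O2; 1.079 mol is available, so NO is limiting.
n(NO2) = (2/2) × 1.670 = 1.670 mol
V(NO2) = nRT/P = 1.670 × 0.08206 × 745.15 / 0.434 = 235.3 L

235 L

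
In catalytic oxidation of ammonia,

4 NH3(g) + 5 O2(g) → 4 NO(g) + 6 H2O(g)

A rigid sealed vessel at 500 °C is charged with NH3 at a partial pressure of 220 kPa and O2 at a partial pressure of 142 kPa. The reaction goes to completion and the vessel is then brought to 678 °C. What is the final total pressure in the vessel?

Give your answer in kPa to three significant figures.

With V and T fixed, P_i ∝ n_i, so the mole ratios apply directly to partial pressures at 500 °C.
P(O2) required for 220 kPa of NH3 = (5/4) × 220 = 275.0 kPa; available 142 kPa, so O2 is limiting.
P(NH3) remaining = 220 − (4/5) × 142 = 106.4 kPa
P(gaseous products) = (4+6)/5 × 142 = 284.0 kPa
P_total at 500 °C = 106.4 + 284.0 = 390.4 kPa
Scaling to 678 °C: P = 390.4 × 951.15/773.15 = 480.3 kPa

480 kPa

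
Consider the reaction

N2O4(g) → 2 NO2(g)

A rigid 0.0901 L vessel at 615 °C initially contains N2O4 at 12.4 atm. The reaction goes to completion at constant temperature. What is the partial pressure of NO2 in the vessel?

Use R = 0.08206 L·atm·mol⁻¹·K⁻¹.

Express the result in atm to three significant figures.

24.8 atm

n(N2O4)₀ = PV/RT = (12.4 × 0.0901) / (0.08206 × 888.15) = 0.01533 mol
n(NO2) = (2/1) × 0.01533 = 0.03066 mol
P(NO2) = nRT/V = 0.03066 × 0.08206 × 888.15 / 0.0901 = 24.80 atm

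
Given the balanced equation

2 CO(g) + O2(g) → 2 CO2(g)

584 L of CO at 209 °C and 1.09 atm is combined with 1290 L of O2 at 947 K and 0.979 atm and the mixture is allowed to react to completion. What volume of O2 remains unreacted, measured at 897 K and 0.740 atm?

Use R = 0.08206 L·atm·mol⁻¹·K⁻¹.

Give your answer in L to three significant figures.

n(CO) = PV/RT = (1.09 × 584) / (0.08206 × 482.15) = 16.09 mol
n(O2) = PV/RT = (0.979 × 1290) / (0.08206 × 947) = 16.25 mol
For 16.09 mol CO, stoichiometry requires (1/2) × 16.09 = 8.045 mol O2; 16.25 mol is available, so CO is limiting.
n(O2) consumed = (1/2) × 16.09 = 8.045 mol; remaining = 16.25 − 8.045 = 8.205 mol
V(O2) = nRT/P = 8.205 × 0.08206 × 897 / 0.740 = 816.2 L

816 L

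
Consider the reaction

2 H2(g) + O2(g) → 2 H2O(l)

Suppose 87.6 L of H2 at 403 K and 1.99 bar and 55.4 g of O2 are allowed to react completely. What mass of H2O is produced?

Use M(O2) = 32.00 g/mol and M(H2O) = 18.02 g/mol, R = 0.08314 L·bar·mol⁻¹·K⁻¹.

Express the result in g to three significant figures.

62.4 g

n(H2) = PV/RT = (1.99 × 87.6) / (0.08314 × 403) = 5.203 mol
n(O2) = 55.4 / 32.00 = 1.731 mol
For 5.203 mol H2, stoichiometry requires (1/2) × 5.203 = 2.602 mol O2; 1.731 mol is available, so O2 is limiting.
n(H2O) = (2/1) × 1.731 = 3.462 mol
m(H2O) = 3.462 × 18.02 = 62.39 g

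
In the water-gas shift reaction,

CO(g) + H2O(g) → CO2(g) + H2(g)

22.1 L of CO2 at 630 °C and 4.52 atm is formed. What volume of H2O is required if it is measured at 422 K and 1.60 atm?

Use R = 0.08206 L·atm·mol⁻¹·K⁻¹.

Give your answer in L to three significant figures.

n(CO2) = PV/RT = (4.52 × 22.1) / (0.08206 × 903.15) = 1.348 mol
n(H2O) = (1/1) × 1.348 = 1.348 mol
V = nRT/P = 1.348 × 0.08206 × 422 / 1.60 = 29.18 L

29.2 L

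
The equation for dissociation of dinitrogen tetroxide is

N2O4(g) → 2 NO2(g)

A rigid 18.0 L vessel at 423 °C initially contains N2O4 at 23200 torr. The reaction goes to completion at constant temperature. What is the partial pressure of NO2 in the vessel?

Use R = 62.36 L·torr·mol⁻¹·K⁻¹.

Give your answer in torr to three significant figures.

46400 torr

n(N2O4)₀ = PV/RT = (23200 × 18.0) / (62.36 × 696.15) = 9.619 mol
n(NO2) = (2/1) × 9.619 = 19.24 mol
P(NO2) = nRT/V = 19.24 × 62.36 × 696.15 / 18.0 = 46400 torr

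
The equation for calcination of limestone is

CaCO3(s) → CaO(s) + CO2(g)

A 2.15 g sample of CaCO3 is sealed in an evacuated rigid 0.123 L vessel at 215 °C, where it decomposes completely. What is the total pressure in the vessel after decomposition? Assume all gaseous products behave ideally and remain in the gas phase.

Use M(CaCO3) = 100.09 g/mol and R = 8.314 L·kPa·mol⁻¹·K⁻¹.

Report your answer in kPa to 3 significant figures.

709 kPa

n(CaCO3) = 2.15 / 100.09 = 0.02148 mol
n(gas produced) = (1/1) × 0.02148 = 0.02148 mol
P = nRT/V = 0.02148 × 8.314 × 488.15 / 0.123 = 708.7 kPa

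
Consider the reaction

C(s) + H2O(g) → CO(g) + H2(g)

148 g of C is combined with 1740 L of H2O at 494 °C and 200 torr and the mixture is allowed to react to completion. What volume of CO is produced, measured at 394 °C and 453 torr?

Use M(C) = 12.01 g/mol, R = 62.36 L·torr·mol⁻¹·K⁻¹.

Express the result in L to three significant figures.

n(C) = 148 / 12.01 = 12.32 mol
n(H2O) = PV/RT = (200 × 1740) / (62.36 × 767.15) = 7.274 mol
For 12.32 mol C, stoichiometry requires (1/1) × 12.32 = 12.32 mol H2O; 7.274 mol is available, so H2O is limiting.
n(CO) = (1/1) × 7.274 = 7.274 mol
V(CO) = nRT/P = 7.274 × 62.36 × 667.15 / 453 = 668.0 L

668 L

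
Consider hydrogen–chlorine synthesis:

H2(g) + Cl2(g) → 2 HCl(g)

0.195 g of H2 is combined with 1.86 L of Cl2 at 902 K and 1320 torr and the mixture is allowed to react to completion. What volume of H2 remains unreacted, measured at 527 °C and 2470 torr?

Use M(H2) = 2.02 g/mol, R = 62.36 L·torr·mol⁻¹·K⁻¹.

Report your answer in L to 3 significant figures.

1.07 L

n(H2) = 0.195 / 2.02 = 0.09653 mol
n(Cl2) = PV/RT = (1320 × 1.86) / (62.36 × 902) = 0.04365 mol
For 0.09653 mol H2, stoichiometry requires (1/1) × 0.09653 = 0.09653 mol Cl2; 0.04365 mol is available, so Cl2 is limiting.
n(H2) consumed = (1/1) × 0.04365 = 0.04365 mol; remaining = 0.09653 − 0.04365 = 0.05288 mol
V(H2) = nRT/P = 0.05288 × 62.36 × 800.15 / 2470 = 1.068 L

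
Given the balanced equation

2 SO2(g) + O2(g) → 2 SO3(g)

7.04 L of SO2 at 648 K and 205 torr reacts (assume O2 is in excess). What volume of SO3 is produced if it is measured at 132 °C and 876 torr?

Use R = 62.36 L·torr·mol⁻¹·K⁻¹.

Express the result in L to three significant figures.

1.03 L

n(SO2) = PV/RT = (205 × 7.04) / (62.36 × 648) = 0.03571 mol
n(SO3) = (2/2) × 0.03571 = 0.03571 mol
V = nRT/P = 0.03571 × 62.36 × 405.15 / 876 = 1.030 L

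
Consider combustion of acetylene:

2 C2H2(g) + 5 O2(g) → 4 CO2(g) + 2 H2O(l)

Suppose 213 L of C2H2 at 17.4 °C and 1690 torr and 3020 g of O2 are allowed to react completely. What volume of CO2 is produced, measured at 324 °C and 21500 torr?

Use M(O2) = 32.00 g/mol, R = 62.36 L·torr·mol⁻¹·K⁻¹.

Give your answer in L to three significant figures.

68.8 L

n(C2H2) = PV/RT = (1690 × 213) / (62.36 × 290.55) = 19.87 mol
n(O2) = 3020 / 32.00 = 94.38 mol
For 19.87 mol C2H2, stoichiometry requires (5/2) × 19.87 = 49.68 mol O2; 94.38 mol is available, so C2H2 is limiting.
n(CO2) = (4/2) × 19.87 = 39.74 mol
V(CO2) = nRT/P = 39.74 × 62.36 × 597.15 / 21500 = 68.83 L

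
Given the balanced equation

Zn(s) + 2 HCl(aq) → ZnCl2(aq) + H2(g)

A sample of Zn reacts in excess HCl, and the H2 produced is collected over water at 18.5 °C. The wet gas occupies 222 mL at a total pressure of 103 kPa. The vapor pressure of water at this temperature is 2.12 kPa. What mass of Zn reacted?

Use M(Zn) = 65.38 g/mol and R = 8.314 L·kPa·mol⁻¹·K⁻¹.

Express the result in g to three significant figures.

0.604 g

P(H2) = 103 − 2.12 = 100.9 kPa
n(H2) = PV/RT = (100.9 × 0.2220) / (8.314 × 291.65) = 0.009238 mol
n(Zn) = (1/1) × 0.009238 = 0.009238 mol
m(Zn) = 0.009238 × 65.38 = 0.6040 g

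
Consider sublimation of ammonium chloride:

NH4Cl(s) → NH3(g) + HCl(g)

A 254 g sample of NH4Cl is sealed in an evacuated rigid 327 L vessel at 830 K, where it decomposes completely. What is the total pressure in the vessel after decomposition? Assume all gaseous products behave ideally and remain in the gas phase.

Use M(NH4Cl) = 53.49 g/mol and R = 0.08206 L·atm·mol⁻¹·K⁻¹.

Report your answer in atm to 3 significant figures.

1.98 atm

n(NH4Cl) = 254 / 53.49 = 4.749 mol
n(gas produced) = (2/1) × 4.749 = 9.498 mol
P = nRT/V = 9.498 × 0.08206 × 830 / 327 = 1.978 atm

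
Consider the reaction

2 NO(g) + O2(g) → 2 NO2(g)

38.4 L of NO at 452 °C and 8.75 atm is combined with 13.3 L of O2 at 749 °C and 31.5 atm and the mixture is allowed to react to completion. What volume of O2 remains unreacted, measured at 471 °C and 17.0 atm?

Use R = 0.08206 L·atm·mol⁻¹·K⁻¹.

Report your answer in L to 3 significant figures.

n(NO) = PV/RT = (8.75 × 38.4) / (0.08206 × 725.15) = 5.647 mol
n(O2) = PV/RT = (31.5 × 13.3) / (0.08206 × 1022.15) = 4.995 mol
For 5.647 mol NO, stoichiometry requires (1/2) × 5.647 = 2.824 mol O2; 4.995 mol is available, so NO is limiting.
n(O2) consumed = (1/2) × 5.647 = 2.824 mol; remaining = 4.995 − 2.824 = 2.171 mol
V(O2) = nRT/P = 2.171 × 0.08206 × 744.15 / 17.0 = 7.798 L

7.80 L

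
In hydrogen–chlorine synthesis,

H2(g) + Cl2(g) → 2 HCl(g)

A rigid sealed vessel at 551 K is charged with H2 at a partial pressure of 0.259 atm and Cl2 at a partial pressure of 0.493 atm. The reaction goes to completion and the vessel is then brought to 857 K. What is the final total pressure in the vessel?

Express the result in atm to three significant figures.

With V and T fixed, P_i ∝ n_i, so the mole ratios apply directly to partial pressures at 551 K.
P(Cl2) required for 0.259 atm of H2 = (1/1) × 0.259 = 0.2590 atm; available 0.493 atm, so H2 is limiting.
P(Cl2) remaining = 0.493 − (1/1) × 0.259 = 0.2340 atm
P(gaseous products) = (2)/1 × 0.259 = 0.5180 atm
P_total at 551 K = 0.2340 + 0.5180 = 0.7520 atm
Scaling to 857 K: P = 0.7520 × 857/551 = 1.170 atm

1.17 atm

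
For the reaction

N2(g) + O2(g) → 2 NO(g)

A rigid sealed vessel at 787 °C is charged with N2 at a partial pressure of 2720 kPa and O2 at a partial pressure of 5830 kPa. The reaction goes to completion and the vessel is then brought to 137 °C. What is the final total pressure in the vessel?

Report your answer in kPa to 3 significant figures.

Because the vessel is rigid and T is held at 787 °C, work the stoichiometry in partial pressures (P_i = n_iRT/V).
P(O2) required for 2720 kPa of N2 = (1/1) × 2720 = 2720 kPa; available 5830 kPa, so N2 is limiting.
P(O2) remaining = 5830 − (1/1) × 2720 = 3110 kPa
P(gaseous products) = (2)/1 × 2720 = 5440 kPa
P_total at 787 °C = 3110 + 5440 = 8550 kPa
Scaling to 137 °C: P = 8550 × 410.15/1060.15 = 3308 kPa

3310 kPa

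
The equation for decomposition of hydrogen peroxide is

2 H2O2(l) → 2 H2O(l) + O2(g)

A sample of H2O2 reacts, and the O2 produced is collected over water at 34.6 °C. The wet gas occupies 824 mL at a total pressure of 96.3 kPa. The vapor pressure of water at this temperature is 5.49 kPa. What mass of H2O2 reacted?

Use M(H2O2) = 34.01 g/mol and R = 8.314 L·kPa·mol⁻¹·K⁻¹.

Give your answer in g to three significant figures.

1.99 g

P(O2) = 96.3 − 5.49 = 90.81 kPa
n(O2) = PV/RT = (90.81 × 0.8240) / (8.314 × 307.75) = 0.02925 mol
n(H2O2) = (2/1) × 0.02925 = 0.05850 mol
m(H2O2) = 0.05850 × 34.01 = 1.990 g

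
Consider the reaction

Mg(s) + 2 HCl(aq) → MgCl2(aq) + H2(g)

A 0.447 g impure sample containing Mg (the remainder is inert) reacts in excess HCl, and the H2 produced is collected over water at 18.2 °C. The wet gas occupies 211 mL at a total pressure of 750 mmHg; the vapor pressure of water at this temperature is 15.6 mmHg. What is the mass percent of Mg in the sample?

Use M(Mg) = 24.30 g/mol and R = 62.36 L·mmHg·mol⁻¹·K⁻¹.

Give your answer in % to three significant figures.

46.4 %

P(H2) = 750 − 15.6 = 734.4 mmHg
n(H2) = PV/RT = (734.4 × 0.2110) / (62.36 × 291.35) = 0.008529 mol
n(Mg) = (1/1) × 0.008529 = 0.008529 mol
m(Mg) = 0.008529 × 24.30 = 0.2073 g
%Mg = 0.2073 / 0.447 × 100 = 46.38%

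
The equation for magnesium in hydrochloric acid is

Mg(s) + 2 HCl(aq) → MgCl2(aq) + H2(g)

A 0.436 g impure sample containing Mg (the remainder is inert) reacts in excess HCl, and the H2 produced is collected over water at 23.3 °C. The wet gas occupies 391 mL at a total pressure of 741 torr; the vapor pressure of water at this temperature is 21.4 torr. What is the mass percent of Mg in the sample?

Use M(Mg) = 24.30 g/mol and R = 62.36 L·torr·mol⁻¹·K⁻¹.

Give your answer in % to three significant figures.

84.8 %

P(H2) = 741 − 21.4 = 719.6 torr
n(H2) = PV/RT = (719.6 × 0.3910) / (62.36 × 296.45) = 0.01522 mol
n(Mg) = (1/1) × 0.01522 = 0.01522 mol
m(Mg) = 0.01522 × 24.30 = 0.3698 g
%Mg = 0.3698 / 0.436 × 100 = 84.82%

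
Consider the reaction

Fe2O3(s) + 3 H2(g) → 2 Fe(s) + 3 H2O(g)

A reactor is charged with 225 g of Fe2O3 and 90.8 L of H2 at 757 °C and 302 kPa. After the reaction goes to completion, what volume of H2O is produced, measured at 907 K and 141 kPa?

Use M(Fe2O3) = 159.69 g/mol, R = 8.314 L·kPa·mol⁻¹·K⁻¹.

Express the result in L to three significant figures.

n(Fe2O3) = 225 / 159.69 = 1.409 mol
n(H2) = PV/RT = (302 × 90.8) / (8.314 × 1030.15) = 3.202 mol
For 1.409 mol Fe2O3, stoichiometry requires (3/1) × 1.409 = 4.227 mol H2; 3.202 mol is available, so H2 is limiting.
n(H2O) = (3/3) × 3.202 = 3.202 mol
V(H2O) = nRT/P = 3.202 × 8.314 × 907 / 141 = 171.2 L

171 L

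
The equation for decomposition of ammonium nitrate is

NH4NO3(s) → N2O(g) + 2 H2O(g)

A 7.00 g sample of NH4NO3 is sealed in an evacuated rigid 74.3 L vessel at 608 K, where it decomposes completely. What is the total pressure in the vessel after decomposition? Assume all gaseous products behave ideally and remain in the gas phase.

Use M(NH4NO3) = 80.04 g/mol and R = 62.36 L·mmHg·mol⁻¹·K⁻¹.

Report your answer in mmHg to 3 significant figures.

n(NH4NO3) = 7.00 / 80.04 = 0.08746 mol
n(gas produced) = (3/1) × 0.08746 = 0.2624 mol
P = nRT/V = 0.2624 × 62.36 × 608 / 74.3 = 133.9 mmHg

134 mmHg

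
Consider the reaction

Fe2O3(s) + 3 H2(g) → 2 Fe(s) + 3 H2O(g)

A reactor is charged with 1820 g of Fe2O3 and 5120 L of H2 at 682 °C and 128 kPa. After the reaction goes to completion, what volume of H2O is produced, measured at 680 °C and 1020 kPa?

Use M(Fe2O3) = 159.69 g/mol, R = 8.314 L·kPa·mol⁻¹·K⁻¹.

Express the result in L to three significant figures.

n(Fe2O3) = 1820 / 159.69 = 11.40 mol
n(H2) = PV/RT = (128 × 5120) / (8.314 × 955.15) = 82.53 mol
For 11.40 mol Fe2O3, stoichiometry requires (3/1) × 11.40 = 34.20 mol H2; 82.53 mol is available, so Fe2O3 is limiting.
n(H2O) = (3/1) × 11.40 = 34.20 mol
V(H2O) = nRT/P = 34.20 × 8.314 × 953.15 / 1020 = 265.7 L

266 L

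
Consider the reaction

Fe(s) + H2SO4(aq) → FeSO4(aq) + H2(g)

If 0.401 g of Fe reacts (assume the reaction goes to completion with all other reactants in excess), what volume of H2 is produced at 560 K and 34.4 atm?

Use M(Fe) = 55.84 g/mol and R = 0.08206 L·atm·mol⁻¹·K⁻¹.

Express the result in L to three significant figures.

n(Fe) = 0.4010 / 55.84 = 0.007181 mol
n(H2) = (1/1) × 0.007181 = 0.007181 mol
V = nRT/P = 0.007181 × 0.08206 × 560 / 34.4 = 0.009593 L

0.00959 L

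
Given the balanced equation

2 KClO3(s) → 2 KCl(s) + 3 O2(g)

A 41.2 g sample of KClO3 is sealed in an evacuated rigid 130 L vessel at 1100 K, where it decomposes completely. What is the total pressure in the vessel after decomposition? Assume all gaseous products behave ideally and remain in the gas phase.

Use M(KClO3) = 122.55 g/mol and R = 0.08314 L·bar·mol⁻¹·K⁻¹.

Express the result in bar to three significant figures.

0.355 bar

n(KClO3) = 41.2 / 122.55 = 0.3362 mol
n(gas produced) = (3/2) × 0.3362 = 0.5043 mol
P = nRT/V = 0.5043 × 0.08314 × 1100 / 130 = 0.3548 bar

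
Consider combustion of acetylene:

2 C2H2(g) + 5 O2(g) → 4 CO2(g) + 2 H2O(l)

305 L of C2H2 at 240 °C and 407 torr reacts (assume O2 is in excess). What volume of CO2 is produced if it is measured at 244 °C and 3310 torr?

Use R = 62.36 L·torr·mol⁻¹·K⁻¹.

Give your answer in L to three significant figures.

n(C2H2) = PV/RT = (407 × 305) / (62.36 × 513.15) = 3.879 mol
n(CO2) = (4/2) × 3.879 = 7.758 mol
V = nRT/P = 7.758 × 62.36 × 517.15 / 3310 = 75.59 L

75.6 L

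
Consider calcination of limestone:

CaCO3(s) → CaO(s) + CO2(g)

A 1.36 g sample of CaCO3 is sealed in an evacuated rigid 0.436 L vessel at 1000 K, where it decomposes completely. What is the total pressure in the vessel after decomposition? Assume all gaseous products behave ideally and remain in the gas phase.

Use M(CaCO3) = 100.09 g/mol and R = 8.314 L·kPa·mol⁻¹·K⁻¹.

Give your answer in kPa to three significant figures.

259 kPa

n(CaCO3) = 1.36 / 100.09 = 0.01359 mol
n(gas produced) = (1/1) × 0.01359 = 0.01359 mol
P = nRT/V = 0.01359 × 8.314 × 1000 / 0.436 = 259.1 kPa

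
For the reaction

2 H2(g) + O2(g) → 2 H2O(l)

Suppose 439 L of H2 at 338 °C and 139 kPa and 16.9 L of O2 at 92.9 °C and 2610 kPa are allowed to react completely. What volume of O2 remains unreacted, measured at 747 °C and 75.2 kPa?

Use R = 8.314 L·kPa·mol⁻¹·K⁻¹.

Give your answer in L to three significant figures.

n(H2) = PV/RT = (139 × 439) / (8.314 × 611.15) = 12.01 mol
n(O2) = PV/RT = (2610 × 16.9) / (8.314 × 366.05) = 14.49 mol
For 12.01 mol H2, stoichiometry requires (1/2) × 12.01 = 6.005 mol O2; 14.49 mol is available, so H2 is limiting.
n(O2) consumed = (1/2) × 12.01 = 6.005 mol; remaining = 14.49 − 6.005 = 8.485 mol
V(O2) = nRT/P = 8.485 × 8.314 × 1020.15 / 75.2 = 957.0 L

957 L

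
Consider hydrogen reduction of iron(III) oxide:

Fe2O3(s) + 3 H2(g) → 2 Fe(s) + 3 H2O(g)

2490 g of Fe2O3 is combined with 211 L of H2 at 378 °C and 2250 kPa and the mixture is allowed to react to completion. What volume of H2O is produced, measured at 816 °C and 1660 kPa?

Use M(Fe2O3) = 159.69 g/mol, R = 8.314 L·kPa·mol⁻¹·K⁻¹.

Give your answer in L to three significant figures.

n(Fe2O3) = 2490 / 159.69 = 15.59 mol
n(H2) = PV/RT = (2250 × 211) / (8.314 × 651.15) = 87.69 mol
For 15.59 mol Fe2O3, stoichiometry requires (3/1) × 15.59 = 46.77 mol H2; 87.69 mol is available, so Fe2O3 is limiting.
n(H2O) = (3/1) × 15.59 = 46.77 mol
V(H2O) = nRT/P = 46.77 × 8.314 × 1089.15 / 1660 = 255.1 L

255 L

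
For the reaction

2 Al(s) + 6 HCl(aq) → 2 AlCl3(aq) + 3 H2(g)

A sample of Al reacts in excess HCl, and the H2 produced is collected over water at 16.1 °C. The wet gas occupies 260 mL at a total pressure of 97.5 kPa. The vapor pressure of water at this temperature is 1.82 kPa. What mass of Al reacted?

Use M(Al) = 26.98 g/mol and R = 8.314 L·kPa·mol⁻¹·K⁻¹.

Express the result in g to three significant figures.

0.186 g

P(H2) = 97.5 − 1.82 = 95.68 kPa
n(H2) = PV/RT = (95.68 × 0.2600) / (8.314 × 289.25) = 0.01034 mol
n(Al) = (2/3) × 0.01034 = 0.006893 mol
m(Al) = 0.006893 × 26.98 = 0.1860 g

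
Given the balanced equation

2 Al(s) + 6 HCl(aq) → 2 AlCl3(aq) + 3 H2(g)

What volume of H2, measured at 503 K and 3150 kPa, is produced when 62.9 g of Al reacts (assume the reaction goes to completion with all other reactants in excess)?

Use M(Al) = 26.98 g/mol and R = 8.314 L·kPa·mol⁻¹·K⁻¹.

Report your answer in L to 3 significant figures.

4.64 L

n(Al) = 62.90 / 26.98 = 2.331 mol
n(H2) = (3/2) × 2.331 = 3.497 mol
V = nRT/P = 3.497 × 8.314 × 503 / 3150 = 4.643 L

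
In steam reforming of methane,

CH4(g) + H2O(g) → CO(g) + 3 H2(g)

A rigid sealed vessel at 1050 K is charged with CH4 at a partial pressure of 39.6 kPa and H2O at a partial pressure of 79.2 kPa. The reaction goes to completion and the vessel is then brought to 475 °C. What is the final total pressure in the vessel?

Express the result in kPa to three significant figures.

141 kPa

At constant V, partial pressures at 1050 K are proportional to moles, so apply stoichiometry directly to pressures.
P(H2O) required for 39.6 kPa of CH4 = (1/1) × 39.6 = 39.60 kPa; available 79.2 kPa, so CH4 is limiting.
P(H2O) remaining = 79.2 − (1/1) × 39.6 = 39.60 kPa
P(gaseous products) = (1+3)/1 × 39.6 = 158.4 kPa
P_total at 1050 K = 39.60 + 158.4 = 198.0 kPa
Scaling to 475 °C: P = 198.0 × 748.15/1050 = 141.1 kPa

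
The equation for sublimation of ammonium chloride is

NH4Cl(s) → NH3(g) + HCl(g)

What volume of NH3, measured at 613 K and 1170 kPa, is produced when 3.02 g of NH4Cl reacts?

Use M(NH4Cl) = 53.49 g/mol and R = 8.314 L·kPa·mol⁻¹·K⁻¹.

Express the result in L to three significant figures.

n(NH4Cl) = 3.020 / 53.49 = 0.05646 mol
n(NH3) = (1/1) × 0.05646 = 0.05646 mol
V = nRT/P = 0.05646 × 8.314 × 613 / 1170 = 0.2459 L

0.246 L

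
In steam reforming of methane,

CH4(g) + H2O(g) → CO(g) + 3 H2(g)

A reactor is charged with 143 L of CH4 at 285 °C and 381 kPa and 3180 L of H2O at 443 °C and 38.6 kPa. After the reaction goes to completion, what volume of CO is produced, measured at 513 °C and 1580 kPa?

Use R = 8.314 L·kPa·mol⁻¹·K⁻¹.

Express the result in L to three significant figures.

48.6 L

n(CH4) = PV/RT = (381 × 143) / (8.314 × 558.15) = 11.74 mol
n(H2O) = PV/RT = (38.6 × 3180) / (8.314 × 716.15) = 20.62 mol
For 11.74 mol CH4, stoichiometry requires (1/1) × 11.74 = 11.74 mol H2O; 20.62 mol is available, so CH4 is limiting.
n(CO) = (1/1) × 11.74 = 11.74 mol
V(CO) = nRT/P = 11.74 × 8.314 × 786.15 / 1580 = 48.57 L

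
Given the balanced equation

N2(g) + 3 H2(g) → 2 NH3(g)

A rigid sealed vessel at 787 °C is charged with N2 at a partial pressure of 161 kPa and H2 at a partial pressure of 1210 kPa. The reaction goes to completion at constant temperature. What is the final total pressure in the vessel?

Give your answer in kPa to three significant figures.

At constant V, partial pressures at 787 °C are proportional to moles, so apply stoichiometry directly to pressures.
P(H2) required for 161 kPa of N2 = (3/1) × 161 = 483.0 kPa; available 1210 kPa, so N2 is limiting.
P(H2) remaining = 1210 − (3/1) × 161 = 727.0 kPa
P(gaseous products) = (2)/1 × 161 = 322.0 kPa
P_total at 787 °C = 727.0 + 322.0 = 1049 kPa

1050 kPa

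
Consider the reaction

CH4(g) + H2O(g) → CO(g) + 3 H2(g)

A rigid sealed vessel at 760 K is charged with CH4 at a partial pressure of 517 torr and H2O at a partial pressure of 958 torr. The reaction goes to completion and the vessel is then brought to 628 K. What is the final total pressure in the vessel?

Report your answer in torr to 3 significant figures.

At constant V, partial pressures at 760 K are proportional to moles, so apply stoichiometry directly to pressures.
P(H2O) required for 517 torr of CH4 = (1/1) × 517 = 517.0 torr; available 958 torr, so CH4 is limiting.
P(H2O) remaining = 958 − (1/1) × 517 = 441.0 torr
P(gaseous products) = (1+3)/1 × 517 = 2068 torr
P_total at 760 K = 441.0 + 2068 = 2509 torr
Scaling to 628 K: P = 2509 × 628/760 = 2073 torr

2070 torr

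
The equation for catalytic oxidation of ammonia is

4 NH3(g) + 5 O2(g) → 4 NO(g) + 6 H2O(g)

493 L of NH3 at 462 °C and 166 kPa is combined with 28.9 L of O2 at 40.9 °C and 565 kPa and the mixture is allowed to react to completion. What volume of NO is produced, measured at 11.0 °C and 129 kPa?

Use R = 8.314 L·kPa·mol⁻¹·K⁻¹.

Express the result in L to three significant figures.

n(NH3) = PV/RT = (166 × 493) / (8.314 × 735.15) = 13.39 mol
n(O2) = PV/RT = (565 × 28.9) / (8.314 × 314.05) = 6.254 mol
For 13.39 mol NH3, stoichiometry requires (5/4) × 13.39 = 16.74 mol O2; 6.254 mol is available, so O2 is limiting.
n(NO) = (4/5) × 6.254 = 5.003 mol
V(NO) = nRT/P = 5.003 × 8.314 × 284.15 / 129 = 91.62 L

91.6 L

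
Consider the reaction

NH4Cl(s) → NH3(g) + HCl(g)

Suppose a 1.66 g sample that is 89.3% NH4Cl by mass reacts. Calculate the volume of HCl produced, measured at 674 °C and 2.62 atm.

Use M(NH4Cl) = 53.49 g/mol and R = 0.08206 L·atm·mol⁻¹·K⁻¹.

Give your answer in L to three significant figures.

0.822 L

mass of NH4Cl = 1.66 × 89.3/100 = 1.482 g
n(NH4Cl) = 1.482 / 53.49 = 0.02771 mol
n(HCl) = (1/1) × 0.02771 = 0.02771 mol
V = nRT/P = 0.02771 × 0.08206 × 947.15 / 2.62 = 0.8220 L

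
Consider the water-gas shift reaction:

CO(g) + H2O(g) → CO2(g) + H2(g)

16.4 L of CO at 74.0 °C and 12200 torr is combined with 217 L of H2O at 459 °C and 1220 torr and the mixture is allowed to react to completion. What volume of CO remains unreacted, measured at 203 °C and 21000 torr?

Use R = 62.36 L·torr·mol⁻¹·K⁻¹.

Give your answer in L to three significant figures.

n(CO) = PV/RT = (12200 × 16.4) / (62.36 × 347.15) = 9.242 mol
n(H2O) = PV/RT = (1220 × 217) / (62.36 × 732.15) = 5.798 mol
For 9.242 mol CO, stoichiometry requires (1/1) × 9.242 = 9.242 mol H2O; 5.798 mol is available, so H2O is limiting.
n(CO) consumed = (1/1) × 5.798 = 5.798 mol; remaining = 9.242 − 5.798 = 3.444 mol
V(CO) = nRT/P = 3.444 × 62.36 × 476.15 / 21000 = 4.870 L

4.87 L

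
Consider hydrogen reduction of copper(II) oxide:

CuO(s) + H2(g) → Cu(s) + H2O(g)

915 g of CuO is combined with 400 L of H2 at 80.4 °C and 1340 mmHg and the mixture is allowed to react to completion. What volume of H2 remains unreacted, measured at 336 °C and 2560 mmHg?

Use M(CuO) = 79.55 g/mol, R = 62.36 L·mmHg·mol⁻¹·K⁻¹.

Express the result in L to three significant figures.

n(CuO) = 915 / 79.55 = 11.50 mol
n(H2) = PV/RT = (1340 × 400) / (62.36 × 353.55) = 24.31 mol
For 11.50 mol CuO, stoichiometry requires (1/1) × 11.50 = 11.50 mol H2; 24.31 mol is available, so CuO is limiting.
n(H2) consumed = (1/1) × 11.50 = 11.50 mol; remaining = 24.31 − 11.50 = 12.81 mol
V(H2) = nRT/P = 12.81 × 62.36 × 609.15 / 2560 = 190.1 L

190 L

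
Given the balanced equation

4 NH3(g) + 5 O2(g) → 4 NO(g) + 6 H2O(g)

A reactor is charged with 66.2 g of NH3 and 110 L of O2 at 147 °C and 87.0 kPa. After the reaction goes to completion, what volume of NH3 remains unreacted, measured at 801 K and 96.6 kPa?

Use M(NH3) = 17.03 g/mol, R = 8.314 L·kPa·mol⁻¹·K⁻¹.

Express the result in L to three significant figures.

n(NH3) = 66.2 / 17.03 = 3.887 mol
n(O2) = PV/RT = (87.0 × 110) / (8.314 × 420.15) = 2.740 mol
For 3.887 mol NH3, stoichiometry requires (5/4) × 3.887 = 4.859 mol O2; 2.740 mol is available, so O2 is limiting.
n(NH3) consumed = (4/5) × 2.740 = 2.192 mol; remaining = 3.887 − 2.192 = 1.695 mol
V(NH3) = nRT/P = 1.695 × 8.314 × 801 / 96.6 = 116.9 L

117 L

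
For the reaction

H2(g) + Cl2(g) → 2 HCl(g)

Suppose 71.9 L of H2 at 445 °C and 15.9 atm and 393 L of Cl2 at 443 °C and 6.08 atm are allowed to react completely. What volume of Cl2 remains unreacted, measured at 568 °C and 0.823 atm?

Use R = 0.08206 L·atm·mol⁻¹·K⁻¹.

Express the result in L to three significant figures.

n(H2) = PV/RT = (15.9 × 71.9) / (0.08206 × 718.15) = 19.40 mol
n(Cl2) = PV/RT = (6.08 × 393) / (0.08206 × 716.15) = 40.66 mol
For 19.40 mol H2, stoichiometry requires (1/1) × 19.40 = 19.40 mol Cl2; 40.66 mol is available, so H2 is limiting.
n(Cl2) consumed = (1/1) × 19.40 = 19.40 mol; remaining = 40.66 − 19.40 = 21.26 mol
V(Cl2) = nRT/P = 21.26 × 0.08206 × 841.15 / 0.823 = 1783 L

1780 L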